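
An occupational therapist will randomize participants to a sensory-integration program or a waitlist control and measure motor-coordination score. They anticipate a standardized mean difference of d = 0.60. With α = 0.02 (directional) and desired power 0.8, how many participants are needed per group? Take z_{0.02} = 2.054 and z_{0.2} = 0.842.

n = 47 per group

For two independent groups with equal n: n = 2·((z_{α} + z_β) / d)².
z_{α} + z_β = 2.054 + 0.842 = 2.896.
n = 2 × (2.896 / 0.60)² = 2 × 4.827² = 2 × 23.30 = 46.6.
Round up to the next whole participant.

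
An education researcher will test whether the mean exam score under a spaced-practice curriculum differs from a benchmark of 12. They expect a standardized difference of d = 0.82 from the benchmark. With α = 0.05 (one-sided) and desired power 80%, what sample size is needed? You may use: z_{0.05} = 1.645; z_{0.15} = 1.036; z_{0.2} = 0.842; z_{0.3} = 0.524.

For a one-sample test: n = ((z_{α} + z_β) / d)².
z_{α} + z_β = 1.645 + 0.842 = 2.487.
n = (2.487 / 0.82)² = 3.033² = 9.20.
Round up.

n = 10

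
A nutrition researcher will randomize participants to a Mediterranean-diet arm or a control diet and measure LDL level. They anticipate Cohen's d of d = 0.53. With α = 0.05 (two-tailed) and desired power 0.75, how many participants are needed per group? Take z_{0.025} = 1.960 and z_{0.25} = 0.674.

For two independent groups with equal n: n = 2·((z_{α/2} + z_β) / d)².
z_{α/2} + z_β = 1.960 + 0.674 = 2.634.
n = 2 × (2.634 / 0.53)² = 2 × 4.970² = 2 × 24.70 = 49.4.
Round up to the next whole participant.

n = 50 per group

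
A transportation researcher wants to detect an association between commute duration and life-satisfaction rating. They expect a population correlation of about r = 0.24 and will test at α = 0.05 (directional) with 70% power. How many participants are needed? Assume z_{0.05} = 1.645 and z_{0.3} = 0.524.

n = 82

Fisher's z: C = ½·ln((1+r)/(1−r)) = ½·ln(1.6316) = 0.2448.
n = ((z_{α} + z_β)/C)² + 3.
(1.645 + 0.524) / 0.2448 = 2.169 / 0.2448 = 8.860.
n = 8.860² + 3 = 78.50 + 3 = 81.5.
Round up.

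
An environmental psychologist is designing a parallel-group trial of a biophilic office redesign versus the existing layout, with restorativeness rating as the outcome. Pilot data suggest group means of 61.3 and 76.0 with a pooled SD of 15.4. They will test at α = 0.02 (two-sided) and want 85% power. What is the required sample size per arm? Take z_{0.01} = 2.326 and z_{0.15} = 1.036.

n = 25 per group

Cohen's d = |M₁ − M₂| / SD_pooled = |61.3 − 76.0| / 15.4 = 14.7 / 15.4 = 0.955.
For two independent groups with equal n: n = 2·((z_{α/2} + z_β) / d)².
z_{α/2} + z_β = 2.326 + 1.036 = 3.362.
n = 2 × (3.362 / 0.955)² = 2 × 3.520² = 2 × 12.39 = 24.8.
Round up to the next whole participant.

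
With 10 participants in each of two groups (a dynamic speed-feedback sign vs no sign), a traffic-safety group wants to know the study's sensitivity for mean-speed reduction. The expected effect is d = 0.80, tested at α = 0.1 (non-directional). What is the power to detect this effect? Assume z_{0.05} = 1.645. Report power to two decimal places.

power ≈ 0.56

For two equal groups, power = Φ(d·√(n/2) − z_{α/2}).
d·√(n/2) = 0.80 × √(10/2) = 0.80 × 2.236 = 1.789.
z_β = 1.789 − 1.645 = 0.144.
Power = Φ(0.144) = 0.557.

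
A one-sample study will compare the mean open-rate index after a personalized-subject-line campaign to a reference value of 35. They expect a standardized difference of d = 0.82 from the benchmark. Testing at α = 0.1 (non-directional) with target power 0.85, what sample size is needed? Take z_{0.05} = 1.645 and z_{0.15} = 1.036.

For a one-sample test: n = ((z_{α/2} + z_β) / d)².
z_{α/2} + z_β = 1.645 + 1.036 = 2.681.
n = (2.681 / 0.82)² = 3.270² = 10.69.
Round up.

n = 11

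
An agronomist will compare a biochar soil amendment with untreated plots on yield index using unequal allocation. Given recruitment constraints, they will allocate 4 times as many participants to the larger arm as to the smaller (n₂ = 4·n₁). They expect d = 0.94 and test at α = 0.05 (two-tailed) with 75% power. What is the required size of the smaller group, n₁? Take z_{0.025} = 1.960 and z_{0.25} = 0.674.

n₁ = 10

With allocation ratio k = n₂/n₁ = 4, Var(x̄₁−x̄₂) = σ²(1/n₁ + 1/(k·n₁)) = σ²·(k+1)/(k·n₁).
So n₁ = (1 + 1/k)·((z_{α/2} + z_β)/d)² = 1.250 × (2.634/0.94)².
n₁ = 1.250 × 7.85 = 9.8.
Round up: n₁ = 10, giving n₂ = 4 × 10 = 40.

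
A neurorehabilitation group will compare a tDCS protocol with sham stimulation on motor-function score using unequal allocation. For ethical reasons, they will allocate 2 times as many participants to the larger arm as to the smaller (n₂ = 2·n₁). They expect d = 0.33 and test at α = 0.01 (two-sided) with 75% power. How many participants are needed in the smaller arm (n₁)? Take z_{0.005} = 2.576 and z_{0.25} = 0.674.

With allocation ratio k = n₂/n₁ = 2, Var(x̄₁−x̄₂) = σ²(1/n₁ + 1/(k·n₁)) = σ²·(k+1)/(k·n₁).
So n₁ = (1 + 1/k)·((z_{α/2} + z_β)/d)² = 1.500 × (3.250/0.33)².
n₁ = 1.500 × 96.99 = 145.5.
Round up: n₁ = 146, giving n₂ = 2 × 146 = 292.

n₁ = 146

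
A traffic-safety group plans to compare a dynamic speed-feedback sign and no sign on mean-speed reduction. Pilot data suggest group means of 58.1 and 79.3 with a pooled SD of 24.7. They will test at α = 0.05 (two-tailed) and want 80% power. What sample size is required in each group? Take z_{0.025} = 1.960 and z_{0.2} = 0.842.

n = 22 per group

Cohen's d = |M₁ − M₂| / SD_pooled = |58.1 − 79.3| / 24.7 = 21.2 / 24.7 = 0.858.
For two independent groups with equal n: n = 2·((z_{α/2} + z_β) / d)².
z_{α/2} + z_β = 1.960 + 0.842 = 2.802.
n = 2 × (2.802 / 0.858)² = 2 × 3.266² = 2 × 10.67 = 21.3.
Round up to the next whole participant.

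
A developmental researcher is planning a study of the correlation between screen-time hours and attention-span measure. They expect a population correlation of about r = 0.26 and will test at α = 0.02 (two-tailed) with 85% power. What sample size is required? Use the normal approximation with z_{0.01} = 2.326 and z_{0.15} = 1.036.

Fisher's z: C = ½·ln((1+r)/(1−r)) = ½·ln(1.7027) = 0.2661.
n = ((z_{α/2} + z_β)/C)² + 3.
(2.326 + 1.036) / 0.2661 = 3.362 / 0.2661 = 12.634.
n = 12.634² + 3 = 159.63 + 3 = 162.6.
Round up.

n = 163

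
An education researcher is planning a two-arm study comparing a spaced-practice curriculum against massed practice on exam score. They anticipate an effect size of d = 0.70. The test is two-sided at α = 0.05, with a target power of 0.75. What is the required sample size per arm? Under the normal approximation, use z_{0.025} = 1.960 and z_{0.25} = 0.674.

n = 29 per group

For two independent groups with equal n: n = 2·((z_{α/2} + z_β) / d)².
z_{α/2} + z_β = 1.960 + 0.674 = 2.634.
n = 2 × (2.634 / 0.70)² = 2 × 3.763² = 2 × 14.16 = 28.3.
Round up to the next whole participant.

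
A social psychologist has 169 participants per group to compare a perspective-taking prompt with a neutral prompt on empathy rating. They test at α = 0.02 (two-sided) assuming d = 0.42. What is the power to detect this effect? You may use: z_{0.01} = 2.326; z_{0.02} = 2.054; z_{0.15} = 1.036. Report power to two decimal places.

power ≈ 0.94

For two equal groups, power = Φ(d·√(n/2) − z_{α/2}).
d·√(n/2) = 0.42 × √(169/2) = 0.42 × 9.192 = 3.861.
z_β = 3.861 − 2.326 = 1.535.
Power = Φ(1.535) = 0.938.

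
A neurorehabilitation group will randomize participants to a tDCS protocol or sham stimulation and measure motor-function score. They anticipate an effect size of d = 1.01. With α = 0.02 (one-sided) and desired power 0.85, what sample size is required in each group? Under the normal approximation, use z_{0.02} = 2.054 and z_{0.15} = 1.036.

For two independent groups with equal n: n = 2·((z_{α} + z_β) / d)².
z_{α} + z_β = 2.054 + 1.036 = 3.090.
n = 2 × (3.090 / 1.01)² = 2 × 3.059² = 2 × 9.36 = 18.7.
Round up to the next whole participant.

n = 19 per group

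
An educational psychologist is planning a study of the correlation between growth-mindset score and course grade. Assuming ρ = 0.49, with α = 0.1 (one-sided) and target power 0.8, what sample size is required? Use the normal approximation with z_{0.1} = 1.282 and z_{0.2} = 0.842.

n = 19

Fisher's z: C = ½·ln((1+r)/(1−r)) = ½·ln(2.9216) = 0.5361.
n = ((z_{α} + z_β)/C)² + 3.
(1.282 + 0.842) / 0.5361 = 2.124 / 0.5361 = 3.962.
n = 3.962² + 3 = 15.70 + 3 = 18.7.
Round up.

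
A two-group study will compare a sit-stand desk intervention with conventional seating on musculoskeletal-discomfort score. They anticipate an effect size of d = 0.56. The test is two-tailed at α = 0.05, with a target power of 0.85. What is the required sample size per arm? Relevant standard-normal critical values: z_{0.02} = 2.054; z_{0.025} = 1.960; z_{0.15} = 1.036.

n = 58 per group

For two independent groups with equal n: n = 2·((z_{α/2} + z_β) / d)².
z_{α/2} + z_β = 1.960 + 1.036 = 2.996.
n = 2 × (2.996 / 0.56)² = 2 × 5.350² = 2 × 28.62 = 57.2.
Round up to the next whole participant.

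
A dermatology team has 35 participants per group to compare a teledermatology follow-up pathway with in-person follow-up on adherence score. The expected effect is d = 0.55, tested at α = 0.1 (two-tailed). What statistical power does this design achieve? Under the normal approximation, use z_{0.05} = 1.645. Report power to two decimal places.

For two equal groups, power = Φ(d·√(n/2) − z_{α/2}).
d·√(n/2) = 0.55 × √(35/2) = 0.55 × 4.183 = 2.301.
z_β = 2.301 − 1.645 = 0.656.
Power = Φ(0.656) = 0.744.

power ≈ 0.74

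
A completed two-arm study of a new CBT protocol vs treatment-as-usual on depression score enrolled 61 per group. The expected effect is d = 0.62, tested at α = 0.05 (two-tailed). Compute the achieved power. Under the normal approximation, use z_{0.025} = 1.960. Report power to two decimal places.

power ≈ 0.93

For two equal groups, power = Φ(d·√(n/2) − z_{α/2}).
d·√(n/2) = 0.62 × √(61/2) = 0.62 × 5.523 = 3.424.
z_β = 3.424 − 1.960 = 1.464.
Power = Φ(1.464) = 0.928.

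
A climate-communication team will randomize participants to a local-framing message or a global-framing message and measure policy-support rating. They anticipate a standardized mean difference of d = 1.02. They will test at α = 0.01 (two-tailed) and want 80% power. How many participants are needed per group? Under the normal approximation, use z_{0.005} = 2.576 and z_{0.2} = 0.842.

n = 23 per group

For two independent groups with equal n: n = 2·((z_{α/2} + z_β) / d)².
z_{α/2} + z_β = 2.576 + 0.842 = 3.418.
n = 2 × (3.418 / 1.02)² = 2 × 3.351² = 2 × 11.23 = 22.5.
Round up to the next whole participant.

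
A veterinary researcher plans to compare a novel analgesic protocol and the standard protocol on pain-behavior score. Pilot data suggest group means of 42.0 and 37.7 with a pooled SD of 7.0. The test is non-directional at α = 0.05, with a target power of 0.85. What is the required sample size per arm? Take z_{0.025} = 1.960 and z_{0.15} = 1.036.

n = 48 per group

Cohen's d = |M₁ − M₂| / SD_pooled = |42.0 − 37.7| / 7.0 = 4.3 / 7.0 = 0.614.
For two independent groups with equal n: n = 2·((z_{α/2} + z_β) / d)².
z_{α/2} + z_β = 1.960 + 1.036 = 2.996.
n = 2 × (2.996 / 0.614)² = 2 × 4.879² = 2 × 23.81 = 47.6.
Round up to the next whole participant.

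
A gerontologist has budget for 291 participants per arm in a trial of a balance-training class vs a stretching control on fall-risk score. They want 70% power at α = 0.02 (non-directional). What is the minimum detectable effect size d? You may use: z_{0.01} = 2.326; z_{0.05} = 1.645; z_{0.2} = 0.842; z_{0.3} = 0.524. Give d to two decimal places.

d_min ≈ 0.24

For two independent groups of n = 291 each: d_min = (z_{α/2} + z_β)·√(2/n).
z-sum = 2.326 + 0.524 = 2.850.
d_min = 2.850 × √(2/291) = 2.850 × 0.0829 = 0.236.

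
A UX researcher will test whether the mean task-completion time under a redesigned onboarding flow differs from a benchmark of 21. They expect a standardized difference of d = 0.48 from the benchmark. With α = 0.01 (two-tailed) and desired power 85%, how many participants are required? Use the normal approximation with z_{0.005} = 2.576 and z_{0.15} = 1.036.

For a one-sample test: n = ((z_{α/2} + z_β) / d)².
z_{α/2} + z_β = 2.576 + 1.036 = 3.612.
n = (3.612 / 0.48)² = 7.525² = 56.63.
Round up.

n = 57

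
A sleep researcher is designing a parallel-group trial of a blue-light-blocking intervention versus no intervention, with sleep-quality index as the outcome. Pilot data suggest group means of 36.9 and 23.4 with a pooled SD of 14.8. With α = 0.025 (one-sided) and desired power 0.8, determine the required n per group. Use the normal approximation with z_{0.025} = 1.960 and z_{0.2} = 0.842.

n = 19 per group

Cohen's d = |M₁ − M₂| / SD_pooled = |36.9 − 23.4| / 14.8 = 13.5 / 14.8 = 0.912.
For two independent groups with equal n: n = 2·((z_{α} + z_β) / d)².
z_{α} + z_β = 1.960 + 0.842 = 2.802.
n = 2 × (2.802 / 0.912)² = 2 × 3.072² = 2 × 9.44 = 18.9.
Round up to the next whole participant.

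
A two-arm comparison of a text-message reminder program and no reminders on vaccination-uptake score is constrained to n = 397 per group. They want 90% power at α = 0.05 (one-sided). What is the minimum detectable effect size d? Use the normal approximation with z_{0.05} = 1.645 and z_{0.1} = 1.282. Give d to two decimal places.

d_min ≈ 0.21

For two independent groups of n = 397 each: d_min = (z_{α} + z_β)·√(2/n).
z-sum = 1.645 + 1.282 = 2.927.
d_min = 2.927 × √(2/397) = 2.927 × 0.0710 = 0.208.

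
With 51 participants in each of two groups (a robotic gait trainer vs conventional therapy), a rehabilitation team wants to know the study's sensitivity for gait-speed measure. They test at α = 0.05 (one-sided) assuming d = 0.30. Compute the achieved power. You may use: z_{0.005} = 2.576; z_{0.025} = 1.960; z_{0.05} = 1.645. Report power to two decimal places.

For two equal groups, power = Φ(d·√(n/2) − z_{α}).
d·√(n/2) = 0.30 × √(51/2) = 0.30 × 5.050 = 1.515.
z_β = 1.515 − 1.645 = -0.130.
Power = Φ(-0.130) = 0.448.

power ≈ 0.45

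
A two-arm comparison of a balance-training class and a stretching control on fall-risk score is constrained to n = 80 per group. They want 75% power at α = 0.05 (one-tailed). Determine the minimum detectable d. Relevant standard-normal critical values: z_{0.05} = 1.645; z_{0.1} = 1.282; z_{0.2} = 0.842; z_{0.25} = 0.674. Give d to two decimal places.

For two independent groups of n = 80 each: d_min = (z_{α} + z_β)·√(2/n).
z-sum = 1.645 + 0.674 = 2.319.
d_min = 2.319 × √(2/80) = 2.319 × 0.1581 = 0.367.

d_min ≈ 0.37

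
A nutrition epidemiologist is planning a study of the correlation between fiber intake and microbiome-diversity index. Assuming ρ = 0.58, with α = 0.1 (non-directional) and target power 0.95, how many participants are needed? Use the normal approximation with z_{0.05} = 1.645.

Fisher's z: C = ½·ln((1+r)/(1−r)) = ½·ln(3.7619) = 0.6625.
n = ((z_{α/2} + z_β)/C)² + 3.
(1.645 + 1.645) / 0.6625 = 3.290 / 0.6625 = 4.966.
n = 4.966² + 3 = 24.66 + 3 = 27.7.
Round up.

n = 28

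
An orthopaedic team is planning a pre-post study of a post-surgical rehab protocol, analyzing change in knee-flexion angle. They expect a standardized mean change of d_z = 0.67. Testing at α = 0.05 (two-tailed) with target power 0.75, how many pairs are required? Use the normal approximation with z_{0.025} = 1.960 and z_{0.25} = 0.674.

n = 16 pairs

For a paired (one-sample on differences) test: n = ((z_{α/2} + z_β) / d)².
z_{α/2} + z_β = 1.960 + 0.674 = 2.634.
n = (2.634 / 0.67)² = 3.931² = 15.46.
Round up.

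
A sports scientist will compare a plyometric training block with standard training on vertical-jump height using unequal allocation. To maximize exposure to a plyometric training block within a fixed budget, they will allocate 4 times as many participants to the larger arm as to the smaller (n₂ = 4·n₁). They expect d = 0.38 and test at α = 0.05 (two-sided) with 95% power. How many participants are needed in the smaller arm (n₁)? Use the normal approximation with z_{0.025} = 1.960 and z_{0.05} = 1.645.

n₁ = 113

With allocation ratio k = n₂/n₁ = 4, Var(x̄₁−x̄₂) = σ²(1/n₁ + 1/(k·n₁)) = σ²·(k+1)/(k·n₁).
So n₁ = (1 + 1/k)·((z_{α/2} + z_β)/d)² = 1.250 × (3.605/0.38)².
n₁ = 1.250 × 90.00 = 112.5.
Round up: n₁ = 113, giving n₂ = 4 × 113 = 452.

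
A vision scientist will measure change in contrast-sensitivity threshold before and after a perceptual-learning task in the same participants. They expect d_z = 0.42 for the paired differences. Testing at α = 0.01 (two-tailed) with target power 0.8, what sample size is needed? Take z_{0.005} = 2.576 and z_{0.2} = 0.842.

For a paired (one-sample on differences) test: n = ((z_{α/2} + z_β) / d)².
z_{α/2} + z_β = 2.576 + 0.842 = 3.418.
n = (3.418 / 0.42)² = 8.138² = 66.23.
Round up.

n = 67 pairs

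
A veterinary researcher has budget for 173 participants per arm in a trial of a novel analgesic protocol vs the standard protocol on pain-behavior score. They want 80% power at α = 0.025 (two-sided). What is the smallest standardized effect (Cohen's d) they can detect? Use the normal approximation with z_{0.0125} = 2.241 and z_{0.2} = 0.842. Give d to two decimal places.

d_min ≈ 0.33

For two independent groups of n = 173 each: d_min = (z_{α/2} + z_β)·√(2/n).
z-sum = 2.241 + 0.842 = 3.083.
d_min = 3.083 × √(2/173) = 3.083 × 0.1075 = 0.331.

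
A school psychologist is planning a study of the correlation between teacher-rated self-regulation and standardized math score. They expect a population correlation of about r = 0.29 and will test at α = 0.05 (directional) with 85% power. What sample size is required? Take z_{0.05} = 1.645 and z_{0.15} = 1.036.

Fisher's z: C = ½·ln((1+r)/(1−r)) = ½·ln(1.8169) = 0.2986.
n = ((z_{α} + z_β)/C)² + 3.
(1.645 + 1.036) / 0.2986 = 2.681 / 0.2986 = 8.979.
n = 8.979² + 3 = 80.61 + 3 = 83.6.
Round up.

n = 84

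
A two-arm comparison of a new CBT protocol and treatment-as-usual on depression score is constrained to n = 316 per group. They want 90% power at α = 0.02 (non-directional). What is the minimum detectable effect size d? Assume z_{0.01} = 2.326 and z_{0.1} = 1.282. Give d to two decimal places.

d_min ≈ 0.29

For two independent groups of n = 316 each: d_min = (z_{α/2} + z_β)·√(2/n).
z-sum = 2.326 + 1.282 = 3.608.
d_min = 3.608 × √(2/316) = 3.608 × 0.0796 = 0.287.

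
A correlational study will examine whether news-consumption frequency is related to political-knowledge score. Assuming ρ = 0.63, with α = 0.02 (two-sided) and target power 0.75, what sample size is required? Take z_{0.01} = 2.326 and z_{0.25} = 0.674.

Fisher's z: C = ½·ln((1+r)/(1−r)) = ½·ln(4.4054) = 0.7414.
n = ((z_{α/2} + z_β)/C)² + 3.
(2.326 + 0.674) / 0.7414 = 3.000 / 0.7414 = 4.046.
n = 4.046² + 3 = 16.37 + 3 = 19.4.
Round up.

n = 20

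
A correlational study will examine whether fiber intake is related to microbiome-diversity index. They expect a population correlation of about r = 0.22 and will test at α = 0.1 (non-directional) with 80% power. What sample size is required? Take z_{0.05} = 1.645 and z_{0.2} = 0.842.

n = 127

Fisher's z: C = ½·ln((1+r)/(1−r)) = ½·ln(1.5641) = 0.2237.
n = ((z_{α/2} + z_β)/C)² + 3.
(1.645 + 0.842) / 0.2237 = 2.487 / 0.2237 = 11.118.
n = 11.118² + 3 = 123.60 + 3 = 126.6.
Round up.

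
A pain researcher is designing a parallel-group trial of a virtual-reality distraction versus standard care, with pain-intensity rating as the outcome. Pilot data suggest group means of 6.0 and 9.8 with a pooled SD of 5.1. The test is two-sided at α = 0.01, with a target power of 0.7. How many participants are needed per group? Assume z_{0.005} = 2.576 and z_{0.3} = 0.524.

Cohen's d = |M₁ − M₂| / SD_pooled = |6.0 − 9.8| / 5.1 = 3.8 / 5.1 = 0.745.
For two independent groups with equal n: n = 2·((z_{α/2} + z_β) / d)².
z_{α/2} + z_β = 2.576 + 0.524 = 3.100.
n = 2 × (3.100 / 0.745)² = 2 × 4.161² = 2 × 17.31 = 34.6.
Round up to the next whole participant.

n = 35 per group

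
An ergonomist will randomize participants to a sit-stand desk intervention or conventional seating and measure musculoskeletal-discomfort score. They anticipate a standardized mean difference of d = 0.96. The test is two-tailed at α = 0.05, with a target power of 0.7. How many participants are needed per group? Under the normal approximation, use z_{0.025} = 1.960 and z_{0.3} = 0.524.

For two independent groups with equal n: n = 2·((z_{α/2} + z_β) / d)².
z_{α/2} + z_β = 1.960 + 0.524 = 2.484.
n = 2 × (2.484 / 0.96)² = 2 × 2.587² = 2 × 6.70 = 13.4.
Round up to the next whole participant.

n = 14 per group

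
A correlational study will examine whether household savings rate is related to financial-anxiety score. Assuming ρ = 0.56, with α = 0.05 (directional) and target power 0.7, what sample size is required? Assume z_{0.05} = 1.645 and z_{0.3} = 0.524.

n = 15

Fisher's z: C = ½·ln((1+r)/(1−r)) = ½·ln(3.5455) = 0.6328.
n = ((z_{α} + z_β)/C)² + 3.
(1.645 + 0.524) / 0.6328 = 2.169 / 0.6328 = 3.428.
n = 3.428² + 3 = 11.75 + 3 = 14.7.
Round up.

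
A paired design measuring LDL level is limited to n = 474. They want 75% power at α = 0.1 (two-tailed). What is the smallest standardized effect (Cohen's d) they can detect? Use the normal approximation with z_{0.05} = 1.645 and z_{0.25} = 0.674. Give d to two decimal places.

d_min ≈ 0.11

For a single sample (or paired design) of n = 474: d_min = (z_{α/2} + z_β)/√n.
z-sum = 1.645 + 0.674 = 2.319.
d_min = 2.319 / √474 = 2.319 / 21.772 = 0.107.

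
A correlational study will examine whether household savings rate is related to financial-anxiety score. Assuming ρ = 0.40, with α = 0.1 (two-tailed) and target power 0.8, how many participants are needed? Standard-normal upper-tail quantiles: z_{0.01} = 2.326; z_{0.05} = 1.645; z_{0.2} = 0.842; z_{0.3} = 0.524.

n = 38

Fisher's z: C = ½·ln((1+r)/(1−r)) = ½·ln(2.3333) = 0.4236.
n = ((z_{α/2} + z_β)/C)² + 3.
(1.645 + 0.842) / 0.4236 = 2.487 / 0.4236 = 5.871.
n = 5.871² + 3 = 34.47 + 3 = 37.5.
Round up.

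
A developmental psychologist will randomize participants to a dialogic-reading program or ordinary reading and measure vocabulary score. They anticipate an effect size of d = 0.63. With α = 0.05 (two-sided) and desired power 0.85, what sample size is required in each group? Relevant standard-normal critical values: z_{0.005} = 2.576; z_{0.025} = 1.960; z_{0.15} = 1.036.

For two independent groups with equal n: n = 2·((z_{α/2} + z_β) / d)².
z_{α/2} + z_β = 1.960 + 1.036 = 2.996.
n = 2 × (2.996 / 0.63)² = 2 × 4.756² = 2 × 22.62 = 45.2.
Round up to the next whole participant.

n = 46 per group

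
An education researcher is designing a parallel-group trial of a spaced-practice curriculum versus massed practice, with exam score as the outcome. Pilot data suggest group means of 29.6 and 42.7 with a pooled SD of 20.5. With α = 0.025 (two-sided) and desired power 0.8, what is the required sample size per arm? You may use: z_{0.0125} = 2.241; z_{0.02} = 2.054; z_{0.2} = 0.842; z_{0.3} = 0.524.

n = 47 per group

Cohen's d = |M₁ − M₂| / SD_pooled = |29.6 − 42.7| / 20.5 = 13.1 / 20.5 = 0.639.
For two independent groups with equal n: n = 2·((z_{α/2} + z_β) / d)².
z_{α/2} + z_β = 2.241 + 0.842 = 3.083.
n = 2 × (3.083 / 0.639)² = 2 × 4.825² = 2 × 23.28 = 46.6.
Round up to the next whole participant.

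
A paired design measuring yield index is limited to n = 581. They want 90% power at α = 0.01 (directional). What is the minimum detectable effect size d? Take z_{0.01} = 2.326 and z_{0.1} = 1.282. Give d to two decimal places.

d_min ≈ 0.15

For a single sample (or paired design) of n = 581: d_min = (z_{α} + z_β)/√n.
z-sum = 2.326 + 1.282 = 3.608.
d_min = 3.608 / √581 = 3.608 / 24.104 = 0.150.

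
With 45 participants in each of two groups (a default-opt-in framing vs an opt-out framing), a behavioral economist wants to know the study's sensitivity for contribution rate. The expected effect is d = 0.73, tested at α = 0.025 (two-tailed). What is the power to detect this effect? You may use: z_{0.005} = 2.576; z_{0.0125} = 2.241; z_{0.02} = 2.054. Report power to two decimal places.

power ≈ 0.89

For two equal groups, power = Φ(d·√(n/2) − z_{α/2}).
d·√(n/2) = 0.73 × √(45/2) = 0.73 × 4.743 = 3.463.
z_β = 3.463 − 2.241 = 1.222.
Power = Φ(1.222) = 0.889.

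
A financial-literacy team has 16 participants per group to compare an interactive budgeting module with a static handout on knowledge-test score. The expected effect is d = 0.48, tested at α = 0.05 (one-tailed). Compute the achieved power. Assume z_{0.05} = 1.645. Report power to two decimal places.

For two equal groups, power = Φ(d·√(n/2) − z_{α}).
d·√(n/2) = 0.48 × √(16/2) = 0.48 × 2.828 = 1.358.
z_β = 1.358 − 1.645 = -0.287.
Power = Φ(-0.287) = 0.387.

power ≈ 0.39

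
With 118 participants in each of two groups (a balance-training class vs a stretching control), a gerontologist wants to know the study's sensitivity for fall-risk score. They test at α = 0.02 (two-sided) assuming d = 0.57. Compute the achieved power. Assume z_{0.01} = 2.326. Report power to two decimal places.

For two equal groups, power = Φ(d·√(n/2) − z_{α/2}).
d·√(n/2) = 0.57 × √(118/2) = 0.57 × 7.681 = 4.378.
z_β = 4.378 − 2.326 = 2.052.
Power = Φ(2.052) = 0.980.

power ≈ 0.98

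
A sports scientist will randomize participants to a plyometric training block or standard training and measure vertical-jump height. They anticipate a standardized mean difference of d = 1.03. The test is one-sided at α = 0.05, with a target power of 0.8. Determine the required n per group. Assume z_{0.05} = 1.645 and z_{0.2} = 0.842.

n = 12 per group

For two independent groups with equal n: n = 2·((z_{α} + z_β) / d)².
z_{α} + z_β = 1.645 + 0.842 = 2.487.
n = 2 × (2.487 / 1.03)² = 2 × 2.415² = 2 × 5.83 = 11.7.
Round up to the next whole participant.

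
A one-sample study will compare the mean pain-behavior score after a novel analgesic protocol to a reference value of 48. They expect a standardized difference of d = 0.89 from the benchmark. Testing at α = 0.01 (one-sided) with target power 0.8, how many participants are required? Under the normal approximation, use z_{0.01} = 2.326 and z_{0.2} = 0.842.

n = 13

For a one-sample test: n = ((z_{α} + z_β) / d)².
z_{α} + z_β = 2.326 + 0.842 = 3.168.
n = (3.168 / 0.89)² = 3.560² = 12.67.
Round up.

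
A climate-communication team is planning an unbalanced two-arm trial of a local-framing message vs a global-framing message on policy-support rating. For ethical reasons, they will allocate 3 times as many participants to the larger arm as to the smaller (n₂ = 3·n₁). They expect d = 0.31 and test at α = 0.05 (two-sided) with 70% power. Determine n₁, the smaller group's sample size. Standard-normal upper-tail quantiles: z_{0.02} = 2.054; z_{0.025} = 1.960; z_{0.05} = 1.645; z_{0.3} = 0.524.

With allocation ratio k = n₂/n₁ = 3, Var(x̄₁−x̄₂) = σ²(1/n₁ + 1/(k·n₁)) = σ²·(k+1)/(k·n₁).
So n₁ = (1 + 1/k)·((z_{α/2} + z_β)/d)² = 1.333 × (2.484/0.31)².
n₁ = 1.333 × 64.21 = 85.6.
Round up: n₁ = 86, giving n₂ = 3 × 86 = 258.

n₁ = 86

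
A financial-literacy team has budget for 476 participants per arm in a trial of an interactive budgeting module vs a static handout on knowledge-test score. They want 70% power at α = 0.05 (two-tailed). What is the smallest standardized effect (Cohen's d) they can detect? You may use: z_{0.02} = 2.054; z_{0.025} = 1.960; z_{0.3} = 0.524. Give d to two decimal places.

d_min ≈ 0.16

For two independent groups of n = 476 each: d_min = (z_{α/2} + z_β)·√(2/n).
z-sum = 1.960 + 0.524 = 2.484.
d_min = 2.484 × √(2/476) = 2.484 × 0.0648 = 0.161.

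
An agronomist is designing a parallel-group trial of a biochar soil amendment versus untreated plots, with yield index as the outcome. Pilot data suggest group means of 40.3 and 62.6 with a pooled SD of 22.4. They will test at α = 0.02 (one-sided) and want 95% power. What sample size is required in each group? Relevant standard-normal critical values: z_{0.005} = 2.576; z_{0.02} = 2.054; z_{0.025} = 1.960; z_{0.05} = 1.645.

n = 28 per group

Cohen's d = |M₁ − M₂| / SD_pooled = |40.3 − 62.6| / 22.4 = 22.3 / 22.4 = 0.996.
For two independent groups with equal n: n = 2·((z_{α} + z_β) / d)².
z_{α} + z_β = 2.054 + 1.645 = 3.699.
n = 2 × (3.699 / 0.996)² = 2 × 3.714² = 2 × 13.79 = 27.6.
Round up to the next whole participant.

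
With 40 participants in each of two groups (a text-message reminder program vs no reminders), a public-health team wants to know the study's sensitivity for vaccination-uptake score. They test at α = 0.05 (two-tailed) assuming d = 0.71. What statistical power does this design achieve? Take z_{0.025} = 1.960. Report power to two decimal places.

For two equal groups, power = Φ(d·√(n/2) − z_{α/2}).
d·√(n/2) = 0.71 × √(40/2) = 0.71 × 4.472 = 3.175.
z_β = 3.175 − 1.960 = 1.215.
Power = Φ(1.215) = 0.888.

power ≈ 0.89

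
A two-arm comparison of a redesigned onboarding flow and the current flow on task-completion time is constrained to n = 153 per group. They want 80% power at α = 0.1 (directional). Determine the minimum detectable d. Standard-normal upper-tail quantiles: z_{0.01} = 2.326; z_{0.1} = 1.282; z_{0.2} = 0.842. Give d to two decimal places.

For two independent groups of n = 153 each: d_min = (z_{α} + z_β)·√(2/n).
z-sum = 1.282 + 0.842 = 2.124.
d_min = 2.124 × √(2/153) = 2.124 × 0.1143 = 0.243.

d_min ≈ 0.24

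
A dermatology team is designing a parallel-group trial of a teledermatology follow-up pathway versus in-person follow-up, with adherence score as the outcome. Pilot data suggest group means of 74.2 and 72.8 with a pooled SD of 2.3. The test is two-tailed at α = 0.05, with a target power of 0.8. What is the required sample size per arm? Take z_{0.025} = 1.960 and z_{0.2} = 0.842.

n = 43 per group

Cohen's d = |M₁ − M₂| / SD_pooled = |74.2 − 72.8| / 2.3 = 1.4 / 2.3 = 0.609.
For two independent groups with equal n: n = 2·((z_{α/2} + z_β) / d)².
z_{α/2} + z_β = 1.960 + 0.842 = 2.802.
n = 2 × (2.802 / 0.609)² = 2 × 4.601² = 2 × 21.17 = 42.3.
Round up to the next whole participant.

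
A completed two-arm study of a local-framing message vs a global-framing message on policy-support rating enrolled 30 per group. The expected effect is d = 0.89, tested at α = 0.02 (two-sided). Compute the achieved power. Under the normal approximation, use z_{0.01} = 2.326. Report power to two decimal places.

For two equal groups, power = Φ(d·√(n/2) − z_{α/2}).
d·√(n/2) = 0.89 × √(30/2) = 0.89 × 3.873 = 3.447.
z_β = 3.447 − 2.326 = 1.121.
Power = Φ(1.121) = 0.869.

power ≈ 0.87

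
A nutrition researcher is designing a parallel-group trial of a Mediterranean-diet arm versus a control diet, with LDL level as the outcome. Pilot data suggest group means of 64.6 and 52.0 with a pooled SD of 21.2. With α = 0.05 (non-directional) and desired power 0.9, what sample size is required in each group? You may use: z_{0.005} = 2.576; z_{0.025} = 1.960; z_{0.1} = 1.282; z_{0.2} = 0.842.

Cohen's d = |M₁ − M₂| / SD_pooled = |64.6 − 52.0| / 21.2 = 12.6 / 21.2 = 0.594.
For two independent groups with equal n: n = 2·((z_{α/2} + z_β) / d)².
z_{α/2} + z_β = 1.960 + 1.282 = 3.242.
n = 2 × (3.242 / 0.594)² = 2 × 5.458² = 2 × 29.79 = 59.6.
Round up to the next whole participant.

n = 60 per group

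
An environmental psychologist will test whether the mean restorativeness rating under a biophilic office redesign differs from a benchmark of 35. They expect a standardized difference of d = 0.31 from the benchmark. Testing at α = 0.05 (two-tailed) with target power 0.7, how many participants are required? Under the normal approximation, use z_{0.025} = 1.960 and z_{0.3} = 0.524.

For a one-sample test: n = ((z_{α/2} + z_β) / d)².
z_{α/2} + z_β = 1.960 + 0.524 = 2.484.
n = (2.484 / 0.31)² = 8.013² = 64.21.
Round up.

n = 65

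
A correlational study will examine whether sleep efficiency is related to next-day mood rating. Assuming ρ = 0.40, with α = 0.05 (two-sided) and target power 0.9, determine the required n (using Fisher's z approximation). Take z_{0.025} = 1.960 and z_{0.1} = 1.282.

Fisher's z: C = ½·ln((1+r)/(1−r)) = ½·ln(2.3333) = 0.4236.
n = ((z_{α/2} + z_β)/C)² + 3.
(1.960 + 1.282) / 0.4236 = 3.242 / 0.4236 = 7.653.
n = 7.653² + 3 = 58.58 + 3 = 61.6.
Round up.

n = 62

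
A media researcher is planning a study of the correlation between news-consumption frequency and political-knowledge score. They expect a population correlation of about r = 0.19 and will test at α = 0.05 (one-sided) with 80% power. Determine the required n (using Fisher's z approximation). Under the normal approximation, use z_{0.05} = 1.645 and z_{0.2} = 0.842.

Fisher's z: C = ½·ln((1+r)/(1−r)) = ½·ln(1.4691) = 0.1923.
n = ((z_{α} + z_β)/C)² + 3.
(1.645 + 0.842) / 0.1923 = 2.487 / 0.1923 = 12.933.
n = 12.933² + 3 = 167.26 + 3 = 170.3.
Round up.

n = 171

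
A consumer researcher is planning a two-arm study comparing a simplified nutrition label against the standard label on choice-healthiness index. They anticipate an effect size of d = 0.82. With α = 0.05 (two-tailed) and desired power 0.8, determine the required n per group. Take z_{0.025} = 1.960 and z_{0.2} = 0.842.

For two independent groups with equal n: n = 2·((z_{α/2} + z_β) / d)².
z_{α/2} + z_β = 1.960 + 0.842 = 2.802.
n = 2 × (2.802 / 0.82)² = 2 × 3.417² = 2 × 11.68 = 23.4.
Round up to the next whole participant.

n = 24 per group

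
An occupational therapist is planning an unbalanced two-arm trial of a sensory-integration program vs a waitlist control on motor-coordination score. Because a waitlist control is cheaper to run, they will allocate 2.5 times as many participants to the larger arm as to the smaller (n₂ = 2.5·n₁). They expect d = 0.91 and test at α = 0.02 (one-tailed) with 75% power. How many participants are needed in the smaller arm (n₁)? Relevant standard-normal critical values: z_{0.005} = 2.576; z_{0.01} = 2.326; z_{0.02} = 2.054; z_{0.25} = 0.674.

With allocation ratio k = n₂/n₁ = 2.5, Var(x̄₁−x̄₂) = σ²(1/n₁ + 1/(k·n₁)) = σ²·(k+1)/(k·n₁).
So n₁ = (1 + 1/k)·((z_{α} + z_β)/d)² = 1.400 × (2.728/0.91)².
n₁ = 1.400 × 8.99 = 12.6.
Round up: n₁ = 13, giving n₂ = ⌈2.5 × 13⌉ = ⌈32.5⌉ = 33.

n₁ = 13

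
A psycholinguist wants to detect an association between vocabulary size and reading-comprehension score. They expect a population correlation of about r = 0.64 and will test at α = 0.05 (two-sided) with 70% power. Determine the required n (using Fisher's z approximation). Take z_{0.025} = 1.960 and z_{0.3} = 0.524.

n = 14

Fisher's z: C = ½·ln((1+r)/(1−r)) = ½·ln(4.5556) = 0.7582.
n = ((z_{α/2} + z_β)/C)² + 3.
(1.960 + 0.524) / 0.7582 = 2.484 / 0.7582 = 3.276.
n = 3.276² + 3 = 10.73 + 3 = 13.7.
Round up.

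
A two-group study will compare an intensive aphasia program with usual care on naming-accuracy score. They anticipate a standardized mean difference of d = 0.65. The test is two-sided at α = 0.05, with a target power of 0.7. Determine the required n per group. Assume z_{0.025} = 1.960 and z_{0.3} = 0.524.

For two independent groups with equal n: n = 2·((z_{α/2} + z_β) / d)².
z_{α/2} + z_β = 1.960 + 0.524 = 2.484.
n = 2 × (2.484 / 0.65)² = 2 × 3.822² = 2 × 14.60 = 29.2.
Round up to the next whole participant.

n = 30 per group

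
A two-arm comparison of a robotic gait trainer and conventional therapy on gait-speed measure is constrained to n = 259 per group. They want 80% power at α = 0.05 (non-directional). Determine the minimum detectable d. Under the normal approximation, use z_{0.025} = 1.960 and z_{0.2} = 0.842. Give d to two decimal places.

d_min ≈ 0.25

For two independent groups of n = 259 each: d_min = (z_{α/2} + z_β)·√(2/n).
z-sum = 1.960 + 0.842 = 2.802.
d_min = 2.802 × √(2/259) = 2.802 × 0.0879 = 0.246.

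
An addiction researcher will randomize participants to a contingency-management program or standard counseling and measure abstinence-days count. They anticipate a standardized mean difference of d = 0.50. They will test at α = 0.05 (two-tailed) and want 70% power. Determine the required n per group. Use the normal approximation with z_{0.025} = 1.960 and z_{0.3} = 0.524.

n = 50 per group

For two independent groups with equal n: n = 2·((z_{α/2} + z_β) / d)².
z_{α/2} + z_β = 1.960 + 0.524 = 2.484.
n = 2 × (2.484 / 0.50)² = 2 × 4.968² = 2 × 24.68 = 49.4.
Round up to the next whole participant.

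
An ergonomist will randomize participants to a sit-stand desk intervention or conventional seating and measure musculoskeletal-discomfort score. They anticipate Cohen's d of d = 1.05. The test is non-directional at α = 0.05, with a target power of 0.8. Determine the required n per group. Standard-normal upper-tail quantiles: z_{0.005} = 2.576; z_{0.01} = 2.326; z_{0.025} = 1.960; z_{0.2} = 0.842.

For two independent groups with equal n: n = 2·((z_{α/2} + z_β) / d)².
z_{α/2} + z_β = 1.960 + 0.842 = 2.802.
n = 2 × (2.802 / 1.05)² = 2 × 2.669² = 2 × 7.12 = 14.2.
Round up to the next whole participant.

n = 15 per group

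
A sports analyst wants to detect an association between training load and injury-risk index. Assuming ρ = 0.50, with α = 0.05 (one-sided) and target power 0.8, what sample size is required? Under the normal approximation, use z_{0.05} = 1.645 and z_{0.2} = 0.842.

Fisher's z: C = ½·ln((1+r)/(1−r)) = ½·ln(3.0000) = 0.5493.
n = ((z_{α} + z_β)/C)² + 3.
(1.645 + 0.842) / 0.5493 = 2.487 / 0.5493 = 4.528.
n = 4.528² + 3 = 20.50 + 3 = 23.5.
Round up.

n = 24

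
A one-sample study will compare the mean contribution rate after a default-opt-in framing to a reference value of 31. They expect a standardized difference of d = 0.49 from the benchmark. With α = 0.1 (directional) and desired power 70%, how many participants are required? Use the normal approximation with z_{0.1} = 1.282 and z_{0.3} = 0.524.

For a one-sample test: n = ((z_{α} + z_β) / d)².
z_{α} + z_β = 1.282 + 0.524 = 1.806.
n = (1.806 / 0.49)² = 3.686² = 13.58.
Round up.

n = 14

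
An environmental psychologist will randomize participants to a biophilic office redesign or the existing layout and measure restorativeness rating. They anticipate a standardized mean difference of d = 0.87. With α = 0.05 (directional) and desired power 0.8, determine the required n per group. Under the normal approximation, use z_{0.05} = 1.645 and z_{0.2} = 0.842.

n = 17 per group

For two independent groups with equal n: n = 2·((z_{α} + z_β) / d)².
z_{α} + z_β = 1.645 + 0.842 = 2.487.
n = 2 × (2.487 / 0.87)² = 2 × 2.859² = 2 × 8.17 = 16.3.
Round up to the next whole participant.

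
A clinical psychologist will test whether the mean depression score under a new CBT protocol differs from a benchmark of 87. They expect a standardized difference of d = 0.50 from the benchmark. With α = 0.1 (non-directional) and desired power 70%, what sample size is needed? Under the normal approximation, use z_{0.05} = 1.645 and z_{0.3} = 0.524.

For a one-sample test: n = ((z_{α/2} + z_β) / d)².
z_{α/2} + z_β = 1.645 + 0.524 = 2.169.
n = (2.169 / 0.50)² = 4.338² = 18.82.
Round up.

n = 19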